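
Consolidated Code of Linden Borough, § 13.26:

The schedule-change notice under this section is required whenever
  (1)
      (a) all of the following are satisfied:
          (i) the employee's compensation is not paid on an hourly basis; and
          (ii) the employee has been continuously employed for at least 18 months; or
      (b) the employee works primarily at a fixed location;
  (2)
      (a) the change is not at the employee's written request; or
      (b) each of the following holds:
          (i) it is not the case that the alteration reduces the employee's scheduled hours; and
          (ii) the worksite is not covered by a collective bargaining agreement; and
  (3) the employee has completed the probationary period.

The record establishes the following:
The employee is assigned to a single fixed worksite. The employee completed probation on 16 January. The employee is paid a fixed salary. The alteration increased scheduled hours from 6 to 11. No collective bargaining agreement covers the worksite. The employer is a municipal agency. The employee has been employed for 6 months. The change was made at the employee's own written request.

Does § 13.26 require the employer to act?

(i) not (hourly-paid) — holds.
(ii) tenure ≥ 18 mo. — not met.
(a) = T AND F = false.
(b) fixed location — satisfied.
(1) = F OR T = true.
(a) not employee-requested — not met.
(i) not (hours reduced) — holds.
(ii) no CBA — satisfied.
(b) = T AND T = true.
So (2) is satisfied (F OR T).
(3) past probation — satisfied.
Overall: T AND T AND T → true.

Yes — required.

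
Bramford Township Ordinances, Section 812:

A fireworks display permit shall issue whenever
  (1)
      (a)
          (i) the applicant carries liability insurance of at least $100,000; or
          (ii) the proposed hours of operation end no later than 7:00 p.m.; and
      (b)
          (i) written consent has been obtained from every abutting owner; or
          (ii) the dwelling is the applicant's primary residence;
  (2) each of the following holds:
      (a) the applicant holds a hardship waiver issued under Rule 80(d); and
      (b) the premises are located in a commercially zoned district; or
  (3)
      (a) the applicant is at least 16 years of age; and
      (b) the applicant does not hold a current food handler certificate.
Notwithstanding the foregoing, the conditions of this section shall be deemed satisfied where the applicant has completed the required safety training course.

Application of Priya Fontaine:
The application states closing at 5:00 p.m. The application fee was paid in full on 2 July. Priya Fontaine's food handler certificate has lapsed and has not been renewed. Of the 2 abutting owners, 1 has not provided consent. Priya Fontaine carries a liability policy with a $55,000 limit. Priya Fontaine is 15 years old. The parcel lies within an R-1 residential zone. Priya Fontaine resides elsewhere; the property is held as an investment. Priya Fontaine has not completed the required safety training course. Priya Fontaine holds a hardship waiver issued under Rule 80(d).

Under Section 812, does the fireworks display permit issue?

No — denied.

(i) insurance ≥ $100,000 — fails.
(ii) closes by 7 p.m. — holds.
(a) = F OR T = true.
(i) all abutters consent — not met.
(ii) primary residence — not met.
So (b) is not satisfied (F OR F).
So (1) is not satisfied (T AND F).
(a) hardship waiver — met.
(b) commercially zoned — fails.
(2): T AND F → false.
(a) age ≥ 16 — not met.
(b) not (food handler cert.) — satisfied.
(3) = F AND T = false.
So Overall is not satisfied (F OR F OR F).
Exception (safety training) — not satisfied.
Result: main false OR exception false → false.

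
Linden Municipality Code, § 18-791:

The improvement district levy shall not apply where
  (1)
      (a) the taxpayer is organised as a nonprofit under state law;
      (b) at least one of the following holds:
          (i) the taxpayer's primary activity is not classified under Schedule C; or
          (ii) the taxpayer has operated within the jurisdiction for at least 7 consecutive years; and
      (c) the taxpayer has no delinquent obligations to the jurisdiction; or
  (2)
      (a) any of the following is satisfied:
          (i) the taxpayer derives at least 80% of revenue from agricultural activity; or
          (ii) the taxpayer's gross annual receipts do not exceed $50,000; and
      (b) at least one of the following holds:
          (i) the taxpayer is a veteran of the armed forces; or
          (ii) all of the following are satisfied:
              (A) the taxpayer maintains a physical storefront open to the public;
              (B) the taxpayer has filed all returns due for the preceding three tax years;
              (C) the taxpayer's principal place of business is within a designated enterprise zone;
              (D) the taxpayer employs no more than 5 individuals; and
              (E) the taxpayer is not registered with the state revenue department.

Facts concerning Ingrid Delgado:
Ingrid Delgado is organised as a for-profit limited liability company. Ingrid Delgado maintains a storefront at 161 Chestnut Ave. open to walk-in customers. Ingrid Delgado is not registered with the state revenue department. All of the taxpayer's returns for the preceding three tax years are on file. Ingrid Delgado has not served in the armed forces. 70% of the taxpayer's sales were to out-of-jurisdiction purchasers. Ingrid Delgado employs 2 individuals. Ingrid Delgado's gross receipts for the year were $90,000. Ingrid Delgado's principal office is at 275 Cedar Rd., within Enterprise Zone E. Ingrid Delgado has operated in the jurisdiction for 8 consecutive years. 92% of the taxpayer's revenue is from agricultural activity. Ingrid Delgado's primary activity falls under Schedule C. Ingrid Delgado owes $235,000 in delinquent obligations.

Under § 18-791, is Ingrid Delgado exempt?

Yes — exempt.

(a) nonprofit — not met.
(i) not (Schedule C activity) — not satisfied.
(ii) ≥ 7 yrs in jurisdiction — satisfied.
(b) = F OR T = true.
(c) no delinquency — not met.
(1) = F AND T AND F = false.
(i) ≥80% agricultural — satisfied.
(ii) receipts ≤ $50,000 — not met.
(a): T OR F → true.
(i) veteran — fails.
(A) has storefront — met.
(B) returns current — satisfied.
(C) in enterprise zone — satisfied.
(D) ≤ 5 employees — holds.
(E) not (state-registered) — holds.
So (ii) is satisfied (T AND T AND T AND T AND T).
(b): F OR T → true.
(2) = T AND T = true.
Overall = F OR T = true.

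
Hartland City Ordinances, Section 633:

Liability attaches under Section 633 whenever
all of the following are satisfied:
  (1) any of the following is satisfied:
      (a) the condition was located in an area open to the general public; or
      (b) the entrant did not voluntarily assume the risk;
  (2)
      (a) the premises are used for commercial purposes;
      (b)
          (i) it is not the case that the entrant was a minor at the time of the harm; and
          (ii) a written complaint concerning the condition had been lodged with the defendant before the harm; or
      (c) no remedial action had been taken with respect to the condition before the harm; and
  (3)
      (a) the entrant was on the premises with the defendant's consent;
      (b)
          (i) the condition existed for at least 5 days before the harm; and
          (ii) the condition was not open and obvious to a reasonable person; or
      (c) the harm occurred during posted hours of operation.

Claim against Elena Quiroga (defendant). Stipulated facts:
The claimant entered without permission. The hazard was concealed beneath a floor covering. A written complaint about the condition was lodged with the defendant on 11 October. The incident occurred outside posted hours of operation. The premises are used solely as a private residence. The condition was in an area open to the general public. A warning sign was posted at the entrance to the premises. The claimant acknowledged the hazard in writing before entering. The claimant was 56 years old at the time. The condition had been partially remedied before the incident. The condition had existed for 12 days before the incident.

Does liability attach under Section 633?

(a) public area — met.
(b) no assumed risk — fails.
(1): T OR F → true.
(a) commercial use — fails.
(i) not (entrant a minor) — holds.
(ii) complaint lodged — holds.
(b): T AND T → true.
(c) no remedial action — not satisfied.
(2) = F OR T OR F = true.
(a) consent to enter — not met.
(i) condition ≥5 days old — met.
(ii) not open/obvious — holds.
So (b) is satisfied (T AND T).
(c) during posted hours — fails.
So (3) is satisfied (F OR T OR F).
Overall: T AND T AND T → true.

Yes — liable.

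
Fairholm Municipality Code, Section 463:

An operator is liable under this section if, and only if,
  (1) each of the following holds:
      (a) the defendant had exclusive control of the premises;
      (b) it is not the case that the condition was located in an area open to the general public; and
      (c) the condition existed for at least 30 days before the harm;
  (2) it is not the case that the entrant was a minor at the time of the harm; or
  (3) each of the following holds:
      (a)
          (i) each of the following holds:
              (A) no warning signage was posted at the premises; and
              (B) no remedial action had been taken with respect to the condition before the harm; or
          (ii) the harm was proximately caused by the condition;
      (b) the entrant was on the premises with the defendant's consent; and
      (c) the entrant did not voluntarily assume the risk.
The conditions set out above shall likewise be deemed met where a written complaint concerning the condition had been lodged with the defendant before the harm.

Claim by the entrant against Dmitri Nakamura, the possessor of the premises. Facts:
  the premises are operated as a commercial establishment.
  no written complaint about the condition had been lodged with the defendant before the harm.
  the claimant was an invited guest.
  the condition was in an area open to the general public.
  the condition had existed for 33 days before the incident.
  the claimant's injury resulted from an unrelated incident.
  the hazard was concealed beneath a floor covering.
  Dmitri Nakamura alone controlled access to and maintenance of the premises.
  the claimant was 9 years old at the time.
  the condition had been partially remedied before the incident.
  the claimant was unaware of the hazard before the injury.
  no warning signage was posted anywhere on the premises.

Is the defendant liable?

No — not liable.

(a) exclusive control — holds.
(b) not (public area) — fails.
(c) condition ≥30 days old — satisfied.
(1): T AND F AND T → false.
(2) not (entrant a minor) — fails.
(A) no signage posted — satisfied.
(B) no remedial action — not satisfied.
(i): T AND F → false.
(ii) proximate cause — not satisfied.
(a): F OR F → false.
(b) consent to enter — holds.
(c) no assumed risk — holds.
(3): F AND T AND T → false.
So Overall is not satisfied (F OR F OR F).
Exception (complaint lodged) — not satisfied.
Result: main false OR exception false → false.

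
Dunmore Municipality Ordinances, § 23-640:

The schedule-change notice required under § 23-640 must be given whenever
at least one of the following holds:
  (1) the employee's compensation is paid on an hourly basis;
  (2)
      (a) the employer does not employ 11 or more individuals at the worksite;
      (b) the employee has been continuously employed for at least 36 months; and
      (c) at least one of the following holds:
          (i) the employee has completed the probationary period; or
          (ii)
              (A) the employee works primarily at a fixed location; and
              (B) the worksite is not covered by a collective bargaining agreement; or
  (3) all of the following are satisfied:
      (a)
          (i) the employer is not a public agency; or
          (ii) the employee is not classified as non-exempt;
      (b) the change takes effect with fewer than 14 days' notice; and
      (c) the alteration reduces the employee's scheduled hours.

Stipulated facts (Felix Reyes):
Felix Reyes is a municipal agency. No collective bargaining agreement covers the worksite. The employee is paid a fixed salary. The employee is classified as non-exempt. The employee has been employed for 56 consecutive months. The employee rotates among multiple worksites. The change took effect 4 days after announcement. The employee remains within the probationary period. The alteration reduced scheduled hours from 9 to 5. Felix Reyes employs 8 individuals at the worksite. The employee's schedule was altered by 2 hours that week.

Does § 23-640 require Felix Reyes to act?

(1) hourly-paid — not satisfied.
(a) not (≥ 11 at site) — holds.
(b) tenure ≥ 36 mo. — satisfied.
(i) past probation — not met.
(A) fixed location — not satisfied.
(B) no CBA — holds.
(ii): F AND T → false.
(c) = F OR F = false.
(2) = T AND T AND F = false.
(i) not (public agency) — fails.
(ii) not (non-exempt) — fails.
So (a) is not satisfied (F OR F).
(b) < 14 days' notice — met.
(c) hours reduced — met.
(3): F AND T AND T → false.
Overall: F OR F OR F → false.

No — not required.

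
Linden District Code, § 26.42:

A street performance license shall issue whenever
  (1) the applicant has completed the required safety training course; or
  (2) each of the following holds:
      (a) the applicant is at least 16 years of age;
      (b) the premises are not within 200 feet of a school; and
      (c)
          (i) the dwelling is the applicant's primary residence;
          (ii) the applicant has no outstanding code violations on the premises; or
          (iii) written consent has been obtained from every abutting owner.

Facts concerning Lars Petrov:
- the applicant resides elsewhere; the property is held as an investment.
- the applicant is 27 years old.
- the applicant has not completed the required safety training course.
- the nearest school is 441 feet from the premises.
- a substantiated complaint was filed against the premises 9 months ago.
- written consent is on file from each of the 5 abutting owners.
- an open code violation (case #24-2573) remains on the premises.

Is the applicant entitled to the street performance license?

(1) safety training — not satisfied.
(a) age ≥ 16 — holds.
(b) ≥200 ft from school — holds.
(i) primary residence — fails.
(ii) no code violations — not satisfied.
(iii) all abutters consent — met.
(c): F OR F OR T → true.
(2): T AND T AND T → true.
Overall: F OR T → true.

Yes — granted.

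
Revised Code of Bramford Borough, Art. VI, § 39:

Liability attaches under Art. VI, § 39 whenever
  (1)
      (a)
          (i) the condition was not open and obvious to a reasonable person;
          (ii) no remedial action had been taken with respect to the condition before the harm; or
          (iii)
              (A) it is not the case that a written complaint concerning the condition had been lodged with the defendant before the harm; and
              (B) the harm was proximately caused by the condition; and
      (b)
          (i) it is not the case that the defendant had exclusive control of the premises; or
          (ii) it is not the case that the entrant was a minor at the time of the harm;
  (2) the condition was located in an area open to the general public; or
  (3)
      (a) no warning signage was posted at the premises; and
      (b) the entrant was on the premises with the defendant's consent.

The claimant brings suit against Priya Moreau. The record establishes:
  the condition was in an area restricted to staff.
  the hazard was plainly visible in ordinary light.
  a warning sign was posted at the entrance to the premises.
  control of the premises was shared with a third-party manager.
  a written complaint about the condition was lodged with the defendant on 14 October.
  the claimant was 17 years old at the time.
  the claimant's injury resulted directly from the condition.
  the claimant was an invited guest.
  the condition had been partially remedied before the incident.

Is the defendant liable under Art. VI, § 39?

No — not liable.

(i) not open/obvious — not met.
(ii) no remedial action — not met.
(A) not (complaint lodged) — not met.
(B) proximate cause — holds.
So (iii) is not satisfied (F AND T).
So (a) is not satisfied (F OR F OR F).
(i) not (exclusive control) — satisfied.
(ii) not (entrant a minor) — not satisfied.
(b) = T OR F = true.
(1): F AND T → false.
(2) public area — not met.
(a) no signage posted — not met.
(b) consent to enter — met.
(3): F AND T → false.
Overall = F OR F OR F = false.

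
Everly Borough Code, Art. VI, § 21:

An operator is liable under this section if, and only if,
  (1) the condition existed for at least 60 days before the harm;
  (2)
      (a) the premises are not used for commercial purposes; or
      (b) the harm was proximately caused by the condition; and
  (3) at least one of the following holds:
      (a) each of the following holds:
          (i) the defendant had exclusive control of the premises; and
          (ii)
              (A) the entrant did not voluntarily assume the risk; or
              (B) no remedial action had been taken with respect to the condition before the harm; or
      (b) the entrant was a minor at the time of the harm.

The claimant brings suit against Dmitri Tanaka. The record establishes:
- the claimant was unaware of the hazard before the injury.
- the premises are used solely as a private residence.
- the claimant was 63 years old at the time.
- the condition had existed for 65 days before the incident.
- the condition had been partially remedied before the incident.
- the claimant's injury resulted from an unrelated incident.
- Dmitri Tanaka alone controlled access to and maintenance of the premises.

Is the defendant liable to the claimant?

Yes — liable.

(1) condition ≥60 days old — satisfied.
(a) not (commercial use) — met.
(b) proximate cause — not satisfied.
(2): T OR F → true.
(i) exclusive control — met.
(A) no assumed risk — satisfied.
(B) no remedial action — not met.
(ii) = T OR F = true.
(a) = T AND T = true.
(b) entrant a minor — fails.
(3): T OR F → true.
Overall = T AND T AND T = true.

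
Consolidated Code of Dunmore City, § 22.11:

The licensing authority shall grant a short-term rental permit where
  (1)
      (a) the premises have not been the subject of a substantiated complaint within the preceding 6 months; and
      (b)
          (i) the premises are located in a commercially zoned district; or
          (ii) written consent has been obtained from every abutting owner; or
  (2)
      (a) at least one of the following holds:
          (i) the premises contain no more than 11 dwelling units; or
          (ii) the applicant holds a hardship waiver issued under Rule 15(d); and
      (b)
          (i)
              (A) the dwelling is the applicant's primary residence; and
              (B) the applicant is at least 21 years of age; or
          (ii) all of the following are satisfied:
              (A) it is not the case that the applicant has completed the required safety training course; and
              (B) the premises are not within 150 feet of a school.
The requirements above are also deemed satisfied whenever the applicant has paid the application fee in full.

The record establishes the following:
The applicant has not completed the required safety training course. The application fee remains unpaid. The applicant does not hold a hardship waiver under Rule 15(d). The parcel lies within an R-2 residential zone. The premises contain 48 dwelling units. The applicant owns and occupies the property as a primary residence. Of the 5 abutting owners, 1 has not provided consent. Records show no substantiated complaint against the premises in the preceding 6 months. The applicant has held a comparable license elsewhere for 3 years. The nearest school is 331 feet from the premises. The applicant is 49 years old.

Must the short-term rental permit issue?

(a) no complaint in 6 mo. — met.
(i) commercially zoned — not satisfied.
(ii) all abutters consent — not met.
(b) = F OR F = false.
(1) = T AND F = false.
(i) ≤ 11 units — not met.
(ii) hardship waiver — not met.
(a): F OR F → false.
(A) primary residence — holds.
(B) age ≥ 21 — holds.
(i) = T AND T = true.
(A) not (safety training) — satisfied.
(B) ≥150 ft from school — holds.
(ii) = T AND T = true.
(b): T OR T → true.
So (2) is not satisfied (F AND T).
So Overall is not satisfied (F OR F).
Exception (fee paid) — not satisfied.
Result: main false OR exception false → false.

No — denied.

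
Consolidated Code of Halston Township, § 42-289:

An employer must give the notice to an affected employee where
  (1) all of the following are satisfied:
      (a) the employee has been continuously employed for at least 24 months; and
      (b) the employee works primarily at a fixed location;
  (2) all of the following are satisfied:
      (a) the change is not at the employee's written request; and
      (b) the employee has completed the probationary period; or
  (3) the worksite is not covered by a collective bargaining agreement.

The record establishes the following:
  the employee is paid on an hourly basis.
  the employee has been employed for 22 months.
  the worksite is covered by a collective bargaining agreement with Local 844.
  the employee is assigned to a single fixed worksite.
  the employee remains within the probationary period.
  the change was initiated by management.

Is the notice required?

(a) tenure ≥ 24 mo. — fails.
(b) fixed location — met.
(1): F AND T → false.
(a) not employee-requested — satisfied.
(b) past probation — not satisfied.
(2) = T AND F = false.
(3) no CBA — not satisfied.
Overall: F OR F OR F → false.

No — not required.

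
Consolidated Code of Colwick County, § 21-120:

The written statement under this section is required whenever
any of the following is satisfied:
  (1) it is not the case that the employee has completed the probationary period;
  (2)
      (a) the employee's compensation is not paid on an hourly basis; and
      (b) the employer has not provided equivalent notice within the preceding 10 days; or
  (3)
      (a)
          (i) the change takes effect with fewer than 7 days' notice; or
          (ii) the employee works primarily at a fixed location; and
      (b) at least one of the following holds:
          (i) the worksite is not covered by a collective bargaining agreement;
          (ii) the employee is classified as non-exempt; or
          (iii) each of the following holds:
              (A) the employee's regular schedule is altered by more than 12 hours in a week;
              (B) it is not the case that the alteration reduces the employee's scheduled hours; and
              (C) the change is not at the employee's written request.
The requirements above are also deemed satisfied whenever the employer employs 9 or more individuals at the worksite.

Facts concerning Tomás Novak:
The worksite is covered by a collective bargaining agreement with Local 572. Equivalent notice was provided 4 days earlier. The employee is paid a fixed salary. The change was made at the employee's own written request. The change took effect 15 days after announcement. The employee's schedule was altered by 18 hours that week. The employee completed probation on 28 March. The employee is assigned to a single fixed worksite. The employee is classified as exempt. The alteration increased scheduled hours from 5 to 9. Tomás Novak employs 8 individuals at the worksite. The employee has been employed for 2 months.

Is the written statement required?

No — not required.

(1) not (past probation) — not satisfied.
(a) not (hourly-paid) — holds.
(b) no recent notice — not met.
So (2) is not satisfied (T AND F).
(i) < 7 days' notice — not satisfied.
(ii) fixed location — holds.
(a): F OR T → true.
(i) no CBA — not met.
(ii) non-exempt — not satisfied.
(A) schedule shift > 12h — met.
(B) not (hours reduced) — holds.
(C) not employee-requested — not met.
So (iii) is not satisfied (T AND T AND F).
(b) = F OR F OR F = false.
(3) = T AND F = false.
Overall = F OR F OR F = false.
Exception (≥ 9 at site) — not satisfied.
Result: main false OR exception false → false.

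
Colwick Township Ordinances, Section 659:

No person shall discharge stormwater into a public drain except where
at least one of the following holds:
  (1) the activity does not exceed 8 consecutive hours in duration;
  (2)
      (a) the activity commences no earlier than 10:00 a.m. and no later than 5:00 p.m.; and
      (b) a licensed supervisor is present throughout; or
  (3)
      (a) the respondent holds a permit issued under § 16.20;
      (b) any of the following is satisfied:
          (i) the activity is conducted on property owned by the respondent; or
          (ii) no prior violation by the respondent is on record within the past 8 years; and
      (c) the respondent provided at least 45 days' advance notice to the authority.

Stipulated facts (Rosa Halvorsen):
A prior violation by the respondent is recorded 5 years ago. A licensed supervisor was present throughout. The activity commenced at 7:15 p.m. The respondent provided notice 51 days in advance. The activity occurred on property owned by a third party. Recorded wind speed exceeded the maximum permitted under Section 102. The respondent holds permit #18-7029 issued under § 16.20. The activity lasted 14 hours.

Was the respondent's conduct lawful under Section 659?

(1) ≤ 8 hrs duration — not satisfied.
(a) start within hours — fails.
(b) supervisor present — met.
So (2) is not satisfied (F AND T).
(a) holds permit — holds.
(i) own property — not satisfied.
(ii) no prior violation — fails.
(b) = F OR F = false.
(c) ≥45 days' notice — satisfied.
(3) = T AND F AND T = false.
Overall = F OR F OR F = false.

No — unlawful.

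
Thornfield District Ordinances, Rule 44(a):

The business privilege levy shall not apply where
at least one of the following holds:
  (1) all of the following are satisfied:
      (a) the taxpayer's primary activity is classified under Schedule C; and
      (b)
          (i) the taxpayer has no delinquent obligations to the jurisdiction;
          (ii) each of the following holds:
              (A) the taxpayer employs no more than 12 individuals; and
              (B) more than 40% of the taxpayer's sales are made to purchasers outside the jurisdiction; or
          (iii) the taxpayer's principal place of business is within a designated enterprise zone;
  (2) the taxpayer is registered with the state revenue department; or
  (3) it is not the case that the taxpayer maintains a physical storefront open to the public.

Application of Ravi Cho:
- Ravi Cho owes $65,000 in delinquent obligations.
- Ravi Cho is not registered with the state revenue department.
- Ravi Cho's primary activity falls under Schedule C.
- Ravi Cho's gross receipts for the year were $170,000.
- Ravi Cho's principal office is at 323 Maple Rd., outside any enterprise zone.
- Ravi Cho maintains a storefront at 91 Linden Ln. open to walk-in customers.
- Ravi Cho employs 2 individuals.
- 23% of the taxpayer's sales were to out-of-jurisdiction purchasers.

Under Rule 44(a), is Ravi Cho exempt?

(a) Schedule C activity — holds.
(i) no delinquency — fails.
(A) ≤ 12 employees — holds.
(B) >40% out-of-jur. sales — not satisfied.
So (ii) is not satisfied (T AND F).
(iii) in enterprise zone — fails.
So (b) is not satisfied (F OR F OR F).
(1): T AND F → false.
(2) state-registered — not satisfied.
(3) not (has storefront) — not met.
So Overall is not satisfied (F OR F OR F).

No — not exempt.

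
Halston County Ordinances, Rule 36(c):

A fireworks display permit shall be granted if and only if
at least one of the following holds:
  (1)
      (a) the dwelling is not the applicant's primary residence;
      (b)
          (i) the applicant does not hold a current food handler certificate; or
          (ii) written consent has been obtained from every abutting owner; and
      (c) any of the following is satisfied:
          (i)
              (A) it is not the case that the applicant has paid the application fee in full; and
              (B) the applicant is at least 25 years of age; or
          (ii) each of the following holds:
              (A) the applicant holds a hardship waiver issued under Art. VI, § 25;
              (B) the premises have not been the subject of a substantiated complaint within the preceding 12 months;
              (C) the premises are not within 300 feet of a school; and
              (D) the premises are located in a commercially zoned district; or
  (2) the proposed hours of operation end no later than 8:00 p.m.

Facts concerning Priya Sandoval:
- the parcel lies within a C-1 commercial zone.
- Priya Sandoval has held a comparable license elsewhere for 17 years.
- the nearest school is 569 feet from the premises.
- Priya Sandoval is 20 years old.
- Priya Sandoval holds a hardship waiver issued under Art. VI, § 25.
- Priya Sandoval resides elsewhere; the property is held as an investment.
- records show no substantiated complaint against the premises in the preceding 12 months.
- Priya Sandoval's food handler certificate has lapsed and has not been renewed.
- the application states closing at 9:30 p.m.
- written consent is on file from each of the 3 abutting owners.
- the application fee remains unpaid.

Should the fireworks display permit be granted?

(a) not (primary residence) — satisfied.
(i) not (food handler cert.) — met.
(ii) all abutters consent — holds.
(b): T OR T → true.
(A) not (fee paid) — holds.
(B) age ≥ 25 — not satisfied.
(i) = T AND F = false.
(A) hardship waiver — satisfied.
(B) no complaint in 12 mo. — satisfied.
(C) ≥300 ft from school — satisfied.
(D) commercially zoned — met.
(ii): T AND T AND T AND T → true.
(c): F OR T → true.
(1) = T AND T AND T = true.
(2) closes by 8 p.m. — not met.
Overall: T OR F → true.

Yes — granted.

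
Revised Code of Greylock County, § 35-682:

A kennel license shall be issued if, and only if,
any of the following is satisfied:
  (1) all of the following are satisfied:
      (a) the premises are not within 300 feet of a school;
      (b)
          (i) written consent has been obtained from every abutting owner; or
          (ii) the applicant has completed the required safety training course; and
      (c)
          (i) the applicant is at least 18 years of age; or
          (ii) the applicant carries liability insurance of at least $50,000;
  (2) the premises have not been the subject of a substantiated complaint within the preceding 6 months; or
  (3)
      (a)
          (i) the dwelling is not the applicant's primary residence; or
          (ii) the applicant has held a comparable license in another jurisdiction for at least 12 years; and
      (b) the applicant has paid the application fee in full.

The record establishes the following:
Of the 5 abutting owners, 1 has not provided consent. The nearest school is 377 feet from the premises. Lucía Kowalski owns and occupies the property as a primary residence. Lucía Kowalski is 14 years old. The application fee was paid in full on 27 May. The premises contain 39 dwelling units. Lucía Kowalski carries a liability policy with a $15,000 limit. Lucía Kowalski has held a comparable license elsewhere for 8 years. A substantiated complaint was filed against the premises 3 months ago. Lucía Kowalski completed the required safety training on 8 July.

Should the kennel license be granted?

(a) ≥300 ft from school — holds.
(i) all abutters consent — fails.
(ii) safety training — satisfied.
(b): F OR T → true.
(i) age ≥ 18 — not met.
(ii) insurance ≥ $50,000 — not met.
So (c) is not satisfied (F OR F).
(1): T AND T AND F → false.
(2) no complaint in 6 mo. — fails.
(i) not (primary residence) — fails.
(ii) prior license ≥ 12 yr — not met.
So (a) is not satisfied (F OR F).
(b) fee paid — met.
So (3) is not satisfied (F AND T).
Overall = F OR F OR F = false.

No — denied.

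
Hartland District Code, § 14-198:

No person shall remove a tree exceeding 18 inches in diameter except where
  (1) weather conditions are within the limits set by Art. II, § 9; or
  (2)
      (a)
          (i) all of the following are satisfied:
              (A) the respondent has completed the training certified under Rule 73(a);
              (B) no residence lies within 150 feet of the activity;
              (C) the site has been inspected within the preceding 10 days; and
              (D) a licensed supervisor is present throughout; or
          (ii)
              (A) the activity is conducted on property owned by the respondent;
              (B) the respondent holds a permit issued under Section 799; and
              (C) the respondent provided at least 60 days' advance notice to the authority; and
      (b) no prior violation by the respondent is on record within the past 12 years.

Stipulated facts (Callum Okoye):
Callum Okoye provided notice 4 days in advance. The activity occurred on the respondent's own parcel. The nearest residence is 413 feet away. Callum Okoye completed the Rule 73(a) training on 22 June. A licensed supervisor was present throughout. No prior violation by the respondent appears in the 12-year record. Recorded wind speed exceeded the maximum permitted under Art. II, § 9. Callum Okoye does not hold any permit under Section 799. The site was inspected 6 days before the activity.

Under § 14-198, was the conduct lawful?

Yes — lawful.

(1) weather ok — not met.
(A) training certified — holds.
(B) no residence in 150 ft — satisfied.
(C) site inspected — holds.
(D) supervisor present — holds.
So (i) is satisfied (T AND T AND T AND T).
(A) own property — holds.
(B) holds permit — not satisfied.
(C) ≥60 days' notice — not satisfied.
(ii): T AND F AND F → false.
(a) = T OR F = true.
(b) no prior violation — met.
(2) = T AND T = true.
Overall = F OR T = true.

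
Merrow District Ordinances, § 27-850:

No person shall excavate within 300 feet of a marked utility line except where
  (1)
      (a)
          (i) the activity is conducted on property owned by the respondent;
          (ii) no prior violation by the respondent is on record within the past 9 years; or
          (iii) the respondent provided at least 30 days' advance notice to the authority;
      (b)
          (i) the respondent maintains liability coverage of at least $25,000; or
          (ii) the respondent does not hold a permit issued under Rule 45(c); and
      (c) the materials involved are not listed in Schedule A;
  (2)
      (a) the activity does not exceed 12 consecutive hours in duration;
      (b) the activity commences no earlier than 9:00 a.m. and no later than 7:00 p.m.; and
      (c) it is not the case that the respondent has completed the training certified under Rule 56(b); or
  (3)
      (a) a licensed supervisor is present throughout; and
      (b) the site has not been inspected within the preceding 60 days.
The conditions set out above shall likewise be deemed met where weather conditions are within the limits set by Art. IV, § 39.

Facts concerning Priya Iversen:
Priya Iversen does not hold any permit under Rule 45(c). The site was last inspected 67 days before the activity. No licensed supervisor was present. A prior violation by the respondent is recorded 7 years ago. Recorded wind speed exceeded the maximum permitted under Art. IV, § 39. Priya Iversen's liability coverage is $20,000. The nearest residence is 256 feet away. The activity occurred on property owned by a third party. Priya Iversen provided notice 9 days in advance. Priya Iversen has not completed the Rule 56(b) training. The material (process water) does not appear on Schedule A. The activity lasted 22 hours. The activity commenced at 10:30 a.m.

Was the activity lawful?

(i) own property — not satisfied.
(ii) no prior violation — not met.
(iii) ≥30 days' notice — fails.
So (a) is not satisfied (F OR F OR F).
(i) coverage ≥ $25,000 — not met.
(ii) not (holds permit) — met.
(b): F OR T → true.
(c) not (Schedule A material) — satisfied.
(1) = F AND T AND T = false.
(a) ≤ 12 hrs duration — fails.
(b) start within hours — met.
(c) not (training certified) — satisfied.
(2) = F AND T AND T = false.
(a) supervisor present — not met.
(b) not (site inspected) — met.
(3) = F AND T = false.
So Overall is not satisfied (F OR F OR F).
Exception (weather ok) — not satisfied.
Result: main false OR exception false → false.

No — unlawful.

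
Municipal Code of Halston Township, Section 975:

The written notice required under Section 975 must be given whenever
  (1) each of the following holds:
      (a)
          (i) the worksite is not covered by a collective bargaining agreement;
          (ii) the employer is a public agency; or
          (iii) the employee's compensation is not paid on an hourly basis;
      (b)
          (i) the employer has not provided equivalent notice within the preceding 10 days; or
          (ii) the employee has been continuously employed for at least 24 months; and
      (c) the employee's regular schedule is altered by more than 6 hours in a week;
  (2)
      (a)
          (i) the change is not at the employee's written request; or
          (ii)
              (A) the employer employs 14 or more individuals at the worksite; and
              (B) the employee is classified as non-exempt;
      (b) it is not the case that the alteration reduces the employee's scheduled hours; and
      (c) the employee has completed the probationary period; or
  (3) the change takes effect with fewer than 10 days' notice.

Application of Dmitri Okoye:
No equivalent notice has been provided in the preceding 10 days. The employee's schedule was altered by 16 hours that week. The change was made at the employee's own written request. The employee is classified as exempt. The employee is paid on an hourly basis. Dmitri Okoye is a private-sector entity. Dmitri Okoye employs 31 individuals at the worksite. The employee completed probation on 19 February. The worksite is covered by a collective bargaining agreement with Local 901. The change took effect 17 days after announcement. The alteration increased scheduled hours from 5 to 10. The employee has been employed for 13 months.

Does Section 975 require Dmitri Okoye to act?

(i) no CBA — fails.
(ii) public agency — fails.
(iii) not (hourly-paid) — not satisfied.
So (a) is not satisfied (F OR F OR F).
(i) no recent notice — holds.
(ii) tenure ≥ 24 mo. — fails.
(b) = T OR F = true.
(c) schedule shift > 6h — met.
(1) = F AND T AND T = false.
(i) not employee-requested — fails.
(A) ≥ 14 at site — satisfied.
(B) non-exempt — not met.
(ii) = T AND F = false.
(a) = F OR F = false.
(b) not (hours reduced) — satisfied.
(c) past probation — holds.
(2): F AND T AND T → false.
(3) < 10 days' notice — not satisfied.
Overall = F OR F OR F = false.

No — not required.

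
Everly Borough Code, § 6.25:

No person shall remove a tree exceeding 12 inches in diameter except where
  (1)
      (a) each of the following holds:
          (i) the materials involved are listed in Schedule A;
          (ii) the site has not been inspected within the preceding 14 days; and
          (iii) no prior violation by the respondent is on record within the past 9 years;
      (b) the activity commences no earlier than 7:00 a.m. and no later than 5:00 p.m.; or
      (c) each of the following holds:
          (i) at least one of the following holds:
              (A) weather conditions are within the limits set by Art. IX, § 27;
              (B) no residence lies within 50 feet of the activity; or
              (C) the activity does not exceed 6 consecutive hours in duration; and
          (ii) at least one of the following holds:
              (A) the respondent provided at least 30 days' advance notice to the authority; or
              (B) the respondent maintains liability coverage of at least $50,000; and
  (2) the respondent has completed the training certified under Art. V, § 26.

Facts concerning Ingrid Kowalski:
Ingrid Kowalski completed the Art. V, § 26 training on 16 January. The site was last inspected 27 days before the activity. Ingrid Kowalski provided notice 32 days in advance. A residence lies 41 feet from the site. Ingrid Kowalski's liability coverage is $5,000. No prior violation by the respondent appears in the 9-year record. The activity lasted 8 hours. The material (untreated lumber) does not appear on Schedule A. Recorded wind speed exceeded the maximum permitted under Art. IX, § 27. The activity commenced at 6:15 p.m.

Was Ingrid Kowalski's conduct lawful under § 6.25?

(i) Schedule A material — not satisfied.
(ii) not (site inspected) — holds.
(iii) no prior violation — satisfied.
So (a) is not satisfied (F AND T AND T).
(b) start within hours — not satisfied.
(A) weather ok — not satisfied.
(B) no residence in 50 ft — fails.
(C) ≤ 6 hrs duration — not met.
(i) = F OR F OR F = false.
(A) ≥30 days' notice — satisfied.
(B) coverage ≥ $50,000 — not satisfied.
(ii) = T OR F = true.
(c) = F AND T = false.
So (1) is not satisfied (F OR F OR F).
(2) training certified — met.
So Overall is not satisfied (F AND T).

No — unlawful.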